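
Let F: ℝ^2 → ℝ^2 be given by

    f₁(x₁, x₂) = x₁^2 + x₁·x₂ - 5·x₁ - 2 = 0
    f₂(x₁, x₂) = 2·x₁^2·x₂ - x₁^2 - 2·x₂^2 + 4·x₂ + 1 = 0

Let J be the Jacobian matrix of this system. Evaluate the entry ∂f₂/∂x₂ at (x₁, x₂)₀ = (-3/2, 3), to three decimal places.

∂f₂/∂x₂ = 2·x₁^2 - 4·x₂ + 4.
At (-3/2, 3) this is -3.500.

-3.500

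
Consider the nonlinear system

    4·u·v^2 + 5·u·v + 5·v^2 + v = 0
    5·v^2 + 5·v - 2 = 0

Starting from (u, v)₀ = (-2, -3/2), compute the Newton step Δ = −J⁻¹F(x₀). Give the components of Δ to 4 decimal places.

At (-2, -3/2): F = (6.7500, 1.7500).
Jacobian J = [[4·v^2 + 5·v, 8·u·v + 5·u + 10·v + 1], [0, 10·v + 5]].
At the point, J = [[1.5000, 0.0000], [0.0000, -10.0000]] (det J = -15.0000).
Solving J·Δ = −F gives Δ = (-4.5000, 0.1750).

(-4.5000, 0.1750)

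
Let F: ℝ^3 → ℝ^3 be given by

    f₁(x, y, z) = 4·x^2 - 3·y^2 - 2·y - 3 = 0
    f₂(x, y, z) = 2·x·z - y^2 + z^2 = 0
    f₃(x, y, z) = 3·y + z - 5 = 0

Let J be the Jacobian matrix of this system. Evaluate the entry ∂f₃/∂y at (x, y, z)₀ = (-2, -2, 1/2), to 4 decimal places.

∂f₃/∂y = 3.
At (-2, -2, 1/2) this is 3.0000.

3.0000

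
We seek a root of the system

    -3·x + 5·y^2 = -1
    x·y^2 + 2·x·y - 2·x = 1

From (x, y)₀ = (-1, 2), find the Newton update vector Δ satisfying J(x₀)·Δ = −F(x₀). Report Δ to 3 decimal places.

(-0.039, -1.206)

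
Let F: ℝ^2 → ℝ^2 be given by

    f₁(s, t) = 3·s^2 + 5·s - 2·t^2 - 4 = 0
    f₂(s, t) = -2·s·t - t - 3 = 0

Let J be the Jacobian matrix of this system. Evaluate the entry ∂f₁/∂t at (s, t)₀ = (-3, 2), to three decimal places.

∂f₁/∂t = -4·t.
At (-3, 2) this is -8.000.

-8.000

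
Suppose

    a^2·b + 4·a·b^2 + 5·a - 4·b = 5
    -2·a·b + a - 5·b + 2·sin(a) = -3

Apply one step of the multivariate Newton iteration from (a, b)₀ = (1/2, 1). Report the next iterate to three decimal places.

At (1/2, 1): F = (-4.250, -1.54115).
Jacobian J = [[2·a·b + 4·b^2 + 5, a^2 + 8·a·b - 4], [-2·b + 2·cos(a) + 1, -2·a - 5]].
At the point, J = [[10.000, 0.250], [0.75517, -6.000]] (det J = -60.18879).
Solving J·Δ = −F gives Δ = (0.430, -0.203).
Then the next iterate is (a, b)₁ = (0.930, 0.797).

(0.930, 0.797)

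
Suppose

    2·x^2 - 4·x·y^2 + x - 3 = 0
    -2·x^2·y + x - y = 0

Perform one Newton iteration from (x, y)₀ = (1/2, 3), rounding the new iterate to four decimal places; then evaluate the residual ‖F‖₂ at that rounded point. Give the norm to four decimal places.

178.1559

At (1/2, 3): F = (-20.0000, -4.0000).
Jacobian J = [[4·x - 4·y^2 + 1, -8·x·y], [-4·x·y + 1, -2·x^2 - 1]].
At the point, J = [[-33.0000, -12.0000], [-5.0000, -1.5000]] (det J = -10.5000).
Solving J·Δ = −F gives Δ = (-1.7143, 3.0476).
Then the next iterate is (x, y)₁ = (-1.2143, 6.0476).
Re-evaluating at (-1.2143, 6.0476): F = (176.379387, -25.096569), so ‖F‖₂ = 178.1559.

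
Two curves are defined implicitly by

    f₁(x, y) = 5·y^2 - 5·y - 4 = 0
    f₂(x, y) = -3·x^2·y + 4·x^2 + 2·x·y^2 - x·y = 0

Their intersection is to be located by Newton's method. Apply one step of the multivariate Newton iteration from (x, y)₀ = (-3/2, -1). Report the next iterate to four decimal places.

At (-3/2, -1): F = (6.0000, 11.2500).
Jacobian J = [[0, 10·y - 5], [-6·x·y + 8·x + 2·y^2 - y, -3·x^2 + 4·x·y - x]].
At the point, J = [[0.0000, -15.0000], [-18.0000, 0.7500]] (det J = -270.0000).
Solving J·Δ = −F gives Δ = (0.6417, 0.4000).
Then the next iterate is (x, y)₁ = (-0.8583, -0.6000).

(-0.8583, -0.6000)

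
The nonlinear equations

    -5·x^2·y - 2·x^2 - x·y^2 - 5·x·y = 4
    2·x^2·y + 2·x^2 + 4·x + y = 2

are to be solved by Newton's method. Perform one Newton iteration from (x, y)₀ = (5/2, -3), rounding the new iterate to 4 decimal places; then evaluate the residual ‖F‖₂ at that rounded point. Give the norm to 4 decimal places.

At (5/2, -3): F = (92.2500, -20.0000).
Jacobian J = [[-10·x·y - 4·x - y^2 - 5·y, -5·x^2 - 2·x·y - 5·x], [4·x·y + 4·x + 4, 2·x^2 + 1]].
At the point, J = [[71.0000, -28.7500], [-16.0000, 13.5000]] (det J = 498.5000).
Solving J·Δ = −F gives Δ = (-1.3448, -0.1123).
Then the next iterate is (x, y)₁ = (1.1552, -3.1123).
Re-evaluating at (1.1552, -3.1123): F = (20.884548, -6.129174), so ‖F‖₂ = 21.7654.

21.7654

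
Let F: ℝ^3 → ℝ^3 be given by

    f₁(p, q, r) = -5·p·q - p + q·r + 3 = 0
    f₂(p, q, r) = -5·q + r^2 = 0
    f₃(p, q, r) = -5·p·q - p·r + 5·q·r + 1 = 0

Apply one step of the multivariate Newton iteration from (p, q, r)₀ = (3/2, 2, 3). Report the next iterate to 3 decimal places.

At (3/2, 2, 3): F = (-7.500, -1.000, 11.500).
Jacobian J = [[-5·q - 1, -5·p + r, q], [0, -5, 2·r], [-5·q - r, -5·p + 5·r, -p + 5·q]].
At the point, J = [[-11.000, -4.500, 2.000], [0.000, -5.000, 6.000], [-13.000, 7.500, 8.500]] (det J = 1183.500).
Solving J·Δ = −F gives Δ = (-0.344, -1.193, -0.827).
Then the next iterate is (p, q, r)₁ = (1.156, 0.807, 2.173).

(1.156, 0.807, 2.173)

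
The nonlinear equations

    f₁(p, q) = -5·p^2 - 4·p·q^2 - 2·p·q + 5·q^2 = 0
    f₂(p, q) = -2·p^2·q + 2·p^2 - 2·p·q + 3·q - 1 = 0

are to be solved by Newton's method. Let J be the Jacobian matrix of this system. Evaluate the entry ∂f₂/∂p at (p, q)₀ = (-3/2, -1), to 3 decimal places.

-10.000

∂f₂/∂p = -4·p·q + 4·p - 2·q.
At (-3/2, -1) this is -10.000.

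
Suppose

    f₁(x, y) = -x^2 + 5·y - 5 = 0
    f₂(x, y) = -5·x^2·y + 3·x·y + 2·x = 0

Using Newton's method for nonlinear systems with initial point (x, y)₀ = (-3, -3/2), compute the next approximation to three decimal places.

At (-3, -3/2): F = (-21.500, 75.000).
Jacobian J = [[-2·x, 5], [-10·x·y + 3·y + 2, -5·x^2 + 3·x]].
At the point, J = [[6.000, 5.000], [-47.500, -54.000]] (det J = -86.500).
Solving J·Δ = −F gives Δ = (9.087, -6.604).
Then the next iterate is (x, y)₁ = (6.087, -8.104).

(6.087, -8.104)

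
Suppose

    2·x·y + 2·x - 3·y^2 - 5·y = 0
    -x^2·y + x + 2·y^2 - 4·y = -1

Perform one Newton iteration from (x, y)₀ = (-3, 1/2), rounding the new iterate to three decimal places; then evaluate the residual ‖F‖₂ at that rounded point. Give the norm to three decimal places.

9.491

At (-3, 1/2): F = (-12.250, -8.000).
Jacobian J = [[2·y + 2, 2·x - 6·y - 5], [-2·x·y + 1, -x^2 + 4·y - 4]].
At the point, J = [[3.000, -14.000], [4.000, -11.000]] (det J = 23.000).
Solving J·Δ = −F gives Δ = (-0.989, -1.087).
Then the next iterate is (x, y)₁ = (-3.989, -0.587).
Re-evaluating at (-3.989, -0.587): F = (-1.39362, 9.38855), so ‖F‖₂ = 9.491.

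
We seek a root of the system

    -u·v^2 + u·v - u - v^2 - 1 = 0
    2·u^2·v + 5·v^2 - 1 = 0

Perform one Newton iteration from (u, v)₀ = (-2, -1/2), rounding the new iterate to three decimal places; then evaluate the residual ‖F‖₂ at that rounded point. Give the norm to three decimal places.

At (-2, -1/2): F = (2.250, -3.750).
Jacobian J = [[-v^2 + v - 1, -2·u·v + u - 2·v], [4·u·v, 2·u^2 + 10·v]].
At the point, J = [[-1.750, -3.000], [4.000, 3.000]] (det J = 6.750).
Solving J·Δ = −F gives Δ = (0.667, 0.361).
Then the next iterate is (u, v)₁ = (-1.333, -0.139).
Re-evaluating at (-1.333, -0.139): F = (0.52472, -1.39737), so ‖F‖₂ = 1.493.

1.493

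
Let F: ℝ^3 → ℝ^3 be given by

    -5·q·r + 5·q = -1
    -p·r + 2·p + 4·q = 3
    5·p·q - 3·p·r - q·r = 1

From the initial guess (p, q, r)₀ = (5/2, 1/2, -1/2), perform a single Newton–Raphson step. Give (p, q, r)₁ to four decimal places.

(0.5500, -0.7500, -2.3500)

At (5/2, 1/2, -1/2): F = (4.7500, 5.2500, 9.2500).
Jacobian J = [[0, -5·r + 5, -5·q], [-r + 2, 4, -p], [5·q - 3·r, 5·p - r, -3·p - q]].
At the point, J = [[0.0000, 7.5000, -2.5000], [2.5000, 4.0000, -2.5000], [4.0000, 13.0000, -8.0000]] (det J = 33.7500).
Solving J·Δ = −F gives Δ = (-1.9500, -1.2500, -1.8500).
Then the next iterate is (p, q, r)₁ = (0.5500, -0.7500, -2.3500).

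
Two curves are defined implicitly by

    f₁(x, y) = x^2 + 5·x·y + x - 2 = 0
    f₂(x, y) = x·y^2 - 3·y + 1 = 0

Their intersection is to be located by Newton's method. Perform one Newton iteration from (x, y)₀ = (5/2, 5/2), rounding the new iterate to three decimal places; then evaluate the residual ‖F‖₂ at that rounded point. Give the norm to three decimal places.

At (5/2, 5/2): F = (38.000, 9.125).
Jacobian J = [[2·x + 5·y + 1, 5·x], [y^2, 2·x·y - 3]].
At the point, J = [[18.500, 12.500], [6.250, 9.500]] (det J = 97.625).
Solving J·Δ = −F gives Δ = (-2.529, 0.704).
Then the next iterate is (x, y)₁ = (-0.029, 3.204).
Re-evaluating at (-0.029, 3.204): F = (-2.49274, -8.90970), so ‖F‖₂ = 9.252.

9.252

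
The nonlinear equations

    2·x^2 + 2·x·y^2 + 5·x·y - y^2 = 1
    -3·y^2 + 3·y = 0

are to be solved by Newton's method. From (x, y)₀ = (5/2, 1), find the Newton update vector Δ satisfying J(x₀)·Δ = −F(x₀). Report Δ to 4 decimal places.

(-1.6471, 0.0000)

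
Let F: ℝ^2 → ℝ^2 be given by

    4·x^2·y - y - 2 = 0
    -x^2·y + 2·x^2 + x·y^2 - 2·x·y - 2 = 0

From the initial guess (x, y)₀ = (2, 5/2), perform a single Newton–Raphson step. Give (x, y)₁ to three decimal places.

At (2, 5/2): F = (35.500, -1.500).
Jacobian J = [[8·x·y, 4·x^2 - 1], [-2·x·y + 4·x + y^2 - 2·y, -x^2 + 2·x·y - 2·x]].
At the point, J = [[40.000, 15.000], [-0.750, 2.000]] (det J = 91.250).
Solving J·Δ = −F gives Δ = (-1.025, 0.366).
Then the next iterate is (x, y)₁ = (0.975, 2.866).

(0.975, 2.866)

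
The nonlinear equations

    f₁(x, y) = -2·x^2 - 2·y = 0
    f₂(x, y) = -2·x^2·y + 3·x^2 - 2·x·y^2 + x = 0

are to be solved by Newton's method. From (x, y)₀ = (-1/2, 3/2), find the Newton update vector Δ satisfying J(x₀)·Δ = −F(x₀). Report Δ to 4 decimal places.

(-2.6250, -4.3750)

At (-1/2, 3/2): F = (-3.5000, 1.7500).
Jacobian J = [[-4·x, -2], [-4·x·y + 6·x - 2·y^2 + 1, -2·x^2 - 4·x·y]].
At the point, J = [[2.0000, -2.0000], [-3.5000, 2.5000]] (det J = -2.0000).
Solving J·Δ = −F gives Δ = (-2.6250, -4.3750).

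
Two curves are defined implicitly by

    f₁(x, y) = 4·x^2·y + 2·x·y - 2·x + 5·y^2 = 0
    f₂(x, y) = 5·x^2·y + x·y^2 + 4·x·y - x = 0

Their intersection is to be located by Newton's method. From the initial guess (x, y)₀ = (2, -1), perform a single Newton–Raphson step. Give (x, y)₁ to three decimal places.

At (2, -1): F = (-19.000, -28.000).
Jacobian J = [[8·x·y + 2·y - 2, 4·x^2 + 2·x + 10·y], [10·x·y + y^2 + 4·y - 1, 5·x^2 + 2·x·y + 4·x]].
At the point, J = [[-20.000, 10.000], [-24.000, 24.000]] (det J = -240.000).
Solving J·Δ = −F gives Δ = (-0.733, 0.433).
Then the next iterate is (x, y)₁ = (1.267, -0.567).

(1.267, -0.567)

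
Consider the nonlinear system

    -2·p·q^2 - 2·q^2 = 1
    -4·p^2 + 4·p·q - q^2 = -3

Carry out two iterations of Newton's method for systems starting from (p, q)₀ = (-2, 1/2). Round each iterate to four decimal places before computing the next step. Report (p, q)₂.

(-0.9536, -0.0348)

At (-2, 1/2): F = (-0.5000, -17.2500).
Jacobian J = [[-2·q^2, -4·p·q - 4·q], [-8·p + 4·q, 4·p - 2·q]].
At the point, J = [[-0.5000, 2.0000], [18.0000, -9.0000]] (det J = -31.5000).
Solving J·Δ = −F gives Δ = (1.2381, 0.5595).
Then the next iterate is (p, q)₁ = (-0.7619, 1.0595).
Round to (-0.7619, 1.0595) and repeat: F = (-1.534554, -3.673439), J = [[-2.245081, -1.009068], [10.3332, -5.1666]].
Δ = (-0.1917, -1.0943), so (p, q)₂ = (-0.9536, -0.0348).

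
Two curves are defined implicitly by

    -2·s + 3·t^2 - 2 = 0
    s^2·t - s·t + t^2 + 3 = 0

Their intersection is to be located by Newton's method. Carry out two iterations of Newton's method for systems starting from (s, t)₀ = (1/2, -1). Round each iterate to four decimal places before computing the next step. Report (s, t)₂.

At (1/2, -1): F = (0.0000, 4.2500).
Jacobian J = [[-2, 6·t], [2·s·t - t, s^2 - s + 2·t]].
At the point, J = [[-2.0000, -6.0000], [0.0000, -2.2500]] (det J = 4.5000).
Solving J·Δ = −F gives Δ = (-5.6667, 1.8889).
Then the next iterate is (s, t)₁ = (-5.1667, 0.8889).
Round to (-5.1667, 0.8889) and repeat: F = (10.703830, 32.111821), J = [[-2.0000, 5.3334], [-10.074259, 33.639289]].
Δ = (13.9354, 3.2188), so (s, t)₂ = (8.7687, 4.1077).

(8.7687, 4.1077)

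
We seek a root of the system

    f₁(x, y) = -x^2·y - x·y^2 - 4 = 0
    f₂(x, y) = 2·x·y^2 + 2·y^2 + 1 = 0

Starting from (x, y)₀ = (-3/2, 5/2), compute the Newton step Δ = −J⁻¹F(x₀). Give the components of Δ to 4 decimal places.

At (-3/2, 5/2): F = (-0.2500, -5.2500).
Jacobian J = [[-2·x·y - y^2, -x^2 - 2·x·y], [2·y^2, 4·x·y + 4·y]].
At the point, J = [[1.2500, 5.2500], [12.5000, -5.0000]] (det J = -71.8750).
Solving J·Δ = −F gives Δ = (0.4009, -0.0478).

(0.4009, -0.0478)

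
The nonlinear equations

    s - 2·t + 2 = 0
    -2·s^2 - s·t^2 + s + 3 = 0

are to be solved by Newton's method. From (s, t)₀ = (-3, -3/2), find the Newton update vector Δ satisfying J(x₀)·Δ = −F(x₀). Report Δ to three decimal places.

(3.240, 2.620)

At (-3, -3/2): F = (2.000, -11.250).
Jacobian J = [[1, -2], [-4·s - t^2 + 1, -2·s·t]].
At the point, J = [[1.000, -2.000], [10.750, -9.000]] (det J = 12.500).
Solving J·Δ = −F gives Δ = (3.240, 2.620).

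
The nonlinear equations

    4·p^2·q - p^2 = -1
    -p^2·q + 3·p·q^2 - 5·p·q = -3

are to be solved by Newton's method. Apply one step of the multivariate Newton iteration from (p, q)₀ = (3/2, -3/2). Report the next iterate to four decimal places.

At (3/2, -3/2): F = (-14.7500, 27.7500).
Jacobian J = [[8·p·q - 2·p, 4·p^2], [-2·p·q + 3·q^2 - 5·q, -p^2 + 6·p·q - 5·p]].
At the point, J = [[-21.0000, 9.0000], [18.7500, -23.2500]] (det J = 319.5000).
Solving J·Δ = −F gives Δ = (-0.2917, 0.9583).
Then the next iterate is (p, q)₁ = (1.2083, -0.5417).

(1.2083, -0.5417)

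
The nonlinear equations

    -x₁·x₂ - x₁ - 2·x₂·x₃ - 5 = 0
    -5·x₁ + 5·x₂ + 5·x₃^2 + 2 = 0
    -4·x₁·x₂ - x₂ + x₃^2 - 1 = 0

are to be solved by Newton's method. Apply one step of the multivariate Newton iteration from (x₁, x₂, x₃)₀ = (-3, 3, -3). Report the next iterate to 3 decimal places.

(-1.124, 2.503, -0.829)

At (-3, 3, -3): F = (25.000, 77.000, 41.000).
Jacobian J = [[-x₂ - 1, -x₁ - 2·x₃, -2·x₂], [-5, 5, 10·x₃], [-4·x₂, -4·x₁ - 1, 2·x₃]].
At the point, J = [[-4.000, 9.000, -6.000], [-5.000, 5.000, -30.000], [-12.000, 11.000, -6.000]] (det J = 1740.000).
Solving J·Δ = −F gives Δ = (1.876, -0.497, 2.171).
Then the next iterate is (x₁, x₂, x₃)₁ = (-1.124, 2.503, -0.829).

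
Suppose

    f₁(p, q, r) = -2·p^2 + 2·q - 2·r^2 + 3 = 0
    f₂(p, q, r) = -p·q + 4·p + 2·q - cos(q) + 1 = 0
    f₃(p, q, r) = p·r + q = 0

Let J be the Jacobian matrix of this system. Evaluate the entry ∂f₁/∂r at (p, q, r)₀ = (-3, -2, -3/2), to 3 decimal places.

6.000

∂f₁/∂r = -4·r.
At (-3, -2, -3/2) this is 6.000.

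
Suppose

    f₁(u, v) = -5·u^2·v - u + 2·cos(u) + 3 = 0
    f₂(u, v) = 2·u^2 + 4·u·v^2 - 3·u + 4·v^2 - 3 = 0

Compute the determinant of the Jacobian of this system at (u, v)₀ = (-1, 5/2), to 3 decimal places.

J = [[-10·u·v - 2·sin(u) - 1, -5·u^2], [4·u + 4·v^2 - 3, 8·u·v + 8·v]].
At the point, J = [[25.68294, -5.000], [18.000, 0.000]].
det J = 90.000.

90.000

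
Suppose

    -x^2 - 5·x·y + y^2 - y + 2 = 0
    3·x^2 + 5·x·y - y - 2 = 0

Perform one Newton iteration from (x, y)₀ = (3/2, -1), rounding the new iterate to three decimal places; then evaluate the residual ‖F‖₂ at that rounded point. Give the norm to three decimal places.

At (3/2, -1): F = (9.250, -1.750).
Jacobian J = [[-2·x - 5·y, -5·x + 2·y - 1], [6·x + 5·y, 5·x - 1]].
At the point, J = [[2.000, -10.500], [4.000, 6.500]] (det J = 55.000).
Solving J·Δ = −F gives Δ = (-0.759, 0.736).
Then the next iterate is (x, y)₁ = (0.741, -0.264).
Re-evaluating at (0.741, -0.264): F = (2.76274, -1.06688), so ‖F‖₂ = 2.962.

2.962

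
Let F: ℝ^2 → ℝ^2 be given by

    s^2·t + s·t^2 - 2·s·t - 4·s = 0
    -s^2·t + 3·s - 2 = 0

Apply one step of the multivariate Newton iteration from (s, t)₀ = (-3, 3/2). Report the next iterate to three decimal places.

(-1.014, 1.425)

At (-3, 3/2): F = (27.750, -24.500).
Jacobian J = [[2·s·t + t^2 - 2·t - 4, s^2 + 2·s·t - 2·s], [-2·s·t + 3, -s^2]].
At the point, J = [[-13.750, 6.000], [12.000, -9.000]] (det J = 51.750).
Solving J·Δ = −F gives Δ = (1.986, -0.075).
Then the next iterate is (s, t)₁ = (-1.014, 1.425).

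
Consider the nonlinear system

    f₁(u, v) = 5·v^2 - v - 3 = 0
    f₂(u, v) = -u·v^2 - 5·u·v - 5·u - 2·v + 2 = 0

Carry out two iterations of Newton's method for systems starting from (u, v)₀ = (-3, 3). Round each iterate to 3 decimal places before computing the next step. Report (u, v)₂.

(-0.485, 1.074)

At (-3, 3): F = (39.000, 83.000).
Jacobian J = [[0, 10·v - 1], [-v^2 - 5·v - 5, -2·u·v - 5·u - 2]].
At the point, J = [[0.000, 29.000], [-29.000, 31.000]] (det J = 841.000).
Solving J·Δ = −F gives Δ = (1.424, -1.345).
Then the next iterate is (u, v)₁ = (-1.576, 1.655).
Round to (-1.576, 1.655) and repeat: F = (9.04012, 23.92810), J = [[0.000, 15.550], [-16.01403, 11.09656]].
Δ = (1.091, -0.581), so (u, v)₂ = (-0.485, 1.074).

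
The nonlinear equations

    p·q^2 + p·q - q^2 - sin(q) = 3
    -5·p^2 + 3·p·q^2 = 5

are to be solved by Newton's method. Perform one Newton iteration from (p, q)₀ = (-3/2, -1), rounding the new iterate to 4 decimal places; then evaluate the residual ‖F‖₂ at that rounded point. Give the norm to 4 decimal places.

9.4274

At (-3/2, -1): F = (-3.158529, -20.7500).
Jacobian J = [[q^2 + q, 2·p·q + p - 2·q - cos(q)], [-10·p + 3·q^2, 6·p·q]].
At the point, J = [[0.0000, 2.959698], [18.0000, 9.0000]] (det J = -53.274558).
Solving J·Δ = −F gives Δ = (0.6192, 1.0672).
Then the next iterate is (p, q)₁ = (-0.8808, 0.0672).
Re-evaluating at (-0.8808, 0.0672): F = (-3.134833, -8.890976), so ‖F‖₂ = 9.4274.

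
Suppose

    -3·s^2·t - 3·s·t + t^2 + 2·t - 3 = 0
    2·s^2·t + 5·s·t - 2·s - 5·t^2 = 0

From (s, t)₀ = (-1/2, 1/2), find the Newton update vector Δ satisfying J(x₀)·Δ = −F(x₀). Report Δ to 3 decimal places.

(-7.633, 0.367)

At (-1/2, 1/2): F = (-1.375, -1.250).
Jacobian J = [[-6·s·t - 3·t, -3·s^2 - 3·s + 2·t + 2], [4·s·t + 5·t - 2, 2·s^2 + 5·s - 10·t]].
At the point, J = [[0.000, 3.750], [-0.500, -7.000]] (det J = 1.875).
Solving J·Δ = −F gives Δ = (-7.633, 0.367).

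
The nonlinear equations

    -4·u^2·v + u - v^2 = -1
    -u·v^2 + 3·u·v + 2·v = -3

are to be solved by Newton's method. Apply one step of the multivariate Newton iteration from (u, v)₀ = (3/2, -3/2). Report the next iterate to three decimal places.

At (3/2, -3/2): F = (13.750, -10.125).
Jacobian J = [[-8·u·v + 1, -4·u^2 - 2·v], [-v^2 + 3·v, -2·u·v + 3·u + 2]].
At the point, J = [[19.000, -6.000], [-6.750, 11.000]] (det J = 168.500).
Solving J·Δ = −F gives Δ = (-0.537, 0.591).
Then the next iterate is (u, v)₁ = (0.963, -0.909).

(0.963, -0.909)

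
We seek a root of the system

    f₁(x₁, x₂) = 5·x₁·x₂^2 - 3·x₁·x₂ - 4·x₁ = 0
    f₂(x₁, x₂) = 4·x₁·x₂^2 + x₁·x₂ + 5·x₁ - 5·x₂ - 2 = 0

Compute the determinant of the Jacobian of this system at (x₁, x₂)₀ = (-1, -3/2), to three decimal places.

-154.500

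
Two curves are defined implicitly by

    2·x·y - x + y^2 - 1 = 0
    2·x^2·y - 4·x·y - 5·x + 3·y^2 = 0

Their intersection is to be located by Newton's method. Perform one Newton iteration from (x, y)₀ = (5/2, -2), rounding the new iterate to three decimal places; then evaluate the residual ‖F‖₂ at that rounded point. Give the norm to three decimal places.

5.536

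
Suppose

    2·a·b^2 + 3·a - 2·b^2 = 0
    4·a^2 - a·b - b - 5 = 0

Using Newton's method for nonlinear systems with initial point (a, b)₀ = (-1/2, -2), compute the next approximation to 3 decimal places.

(-2.811, 1.243)

At (-1/2, -2): F = (-13.500, -3.000).
Jacobian J = [[2·b^2 + 3, 4·a·b - 4·b], [8·a - b, -a - 1]].
At the point, J = [[11.000, 12.000], [-2.000, -0.500]] (det J = 18.500).
Solving J·Δ = −F gives Δ = (-2.311, 3.243).
Then the next iterate is (a, b)₁ = (-2.811, 1.243).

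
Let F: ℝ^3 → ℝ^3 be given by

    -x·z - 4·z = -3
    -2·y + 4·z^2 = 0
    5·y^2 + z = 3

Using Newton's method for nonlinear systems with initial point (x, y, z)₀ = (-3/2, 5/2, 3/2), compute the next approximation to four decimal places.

At (-3/2, 5/2, 3/2): F = (-0.7500, 4.0000, 29.7500).
Jacobian J = [[-z, 0, -x - 4], [0, -2, 8·z], [0, 10·y, 1]].
At the point, J = [[-1.5000, 0.0000, -2.5000], [0.0000, -2.0000, 12.0000], [0.0000, 25.0000, 1.0000]] (det J = 453.0000).
Solving J·Δ = −F gives Δ = (0.3802, -1.1689, -0.5281).
Then the next iterate is (x, y, z)₁ = (-1.1198, 1.3311, 0.9719).

(-1.1198, 1.3311, 0.9719)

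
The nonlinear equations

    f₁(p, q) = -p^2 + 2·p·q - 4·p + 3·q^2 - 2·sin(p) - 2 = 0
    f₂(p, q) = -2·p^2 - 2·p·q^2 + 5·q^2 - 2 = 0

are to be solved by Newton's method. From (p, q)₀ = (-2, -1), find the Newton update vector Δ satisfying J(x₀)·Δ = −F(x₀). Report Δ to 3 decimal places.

(2.527, 0.787)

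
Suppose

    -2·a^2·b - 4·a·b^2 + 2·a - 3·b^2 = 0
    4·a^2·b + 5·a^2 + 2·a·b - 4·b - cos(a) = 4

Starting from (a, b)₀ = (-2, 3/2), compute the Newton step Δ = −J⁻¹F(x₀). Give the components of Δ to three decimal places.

(0.711, 0.171)

At (-2, 3/2): F = (-4.750, 28.41615).
Jacobian J = [[-4·a·b - 4·b^2 + 2, -2·a^2 - 8·a·b - 6·b], [8·a·b + 10·a + 2·b + sin(a), 4·a^2 + 2·a - 4]].
At the point, J = [[5.000, 7.000], [-41.90930, 8.000]] (det J = 333.36508).
Solving J·Δ = −F gives Δ = (0.711, 0.171).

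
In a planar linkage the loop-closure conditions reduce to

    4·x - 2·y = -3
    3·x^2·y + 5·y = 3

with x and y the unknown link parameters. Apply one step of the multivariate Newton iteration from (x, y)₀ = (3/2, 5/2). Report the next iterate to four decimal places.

At (3/2, 5/2): F = (4.0000, 26.3750).
Jacobian J = [[4, -2], [6·x·y, 3·x^2 + 5]].
At the point, J = [[4.0000, -2.0000], [22.5000, 11.7500]] (det J = 92.0000).
Solving J·Δ = −F gives Δ = (-1.0842, -0.1685).
Then the next iterate is (x, y)₁ = (0.4158, 2.3315).

(0.4158, 2.3315)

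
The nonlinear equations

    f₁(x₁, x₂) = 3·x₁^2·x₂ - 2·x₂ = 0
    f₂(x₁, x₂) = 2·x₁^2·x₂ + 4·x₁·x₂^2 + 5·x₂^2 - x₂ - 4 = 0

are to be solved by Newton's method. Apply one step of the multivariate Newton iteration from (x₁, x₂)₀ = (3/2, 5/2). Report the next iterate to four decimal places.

(1.1932, 1.4534)

At (3/2, 5/2): F = (11.8750, 73.5000).
Jacobian J = [[6·x₁·x₂, 3·x₁^2 - 2], [4·x₁·x₂ + 4·x₂^2, 2·x₁^2 + 8·x₁·x₂ + 10·x₂ - 1]].
At the point, J = [[22.5000, 4.7500], [40.0000, 58.5000]] (det J = 1126.2500).
Solving J·Δ = −F gives Δ = (-0.3068, -1.0466).
Then the next iterate is (x₁, x₂)₁ = (1.1932, 1.4534).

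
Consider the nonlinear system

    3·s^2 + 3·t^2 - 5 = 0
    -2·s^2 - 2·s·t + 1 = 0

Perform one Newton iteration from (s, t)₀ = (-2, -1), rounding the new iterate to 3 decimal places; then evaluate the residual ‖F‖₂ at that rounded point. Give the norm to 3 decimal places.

35.491

At (-2, -1): F = (10.000, -11.000).
Jacobian J = [[6·s, 6·t], [-4·s - 2·t, -2·s]].
At the point, J = [[-12.000, -6.000], [10.000, 4.000]] (det J = 12.000).
Solving J·Δ = −F gives Δ = (2.167, -2.667).
Then the next iterate is (s, t)₁ = (0.167, -3.667).
Re-evaluating at (0.167, -3.667): F = (35.42433, 2.169), so ‖F‖₂ = 35.491.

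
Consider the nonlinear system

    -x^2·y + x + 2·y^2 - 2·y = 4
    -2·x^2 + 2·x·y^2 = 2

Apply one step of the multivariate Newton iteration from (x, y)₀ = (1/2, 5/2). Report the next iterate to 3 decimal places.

At (1/2, 5/2): F = (3.375, 3.750).
Jacobian J = [[-2·x·y + 1, -x^2 + 4·y - 2], [-4·x + 2·y^2, 4·x·y]].
At the point, J = [[-1.500, 7.750], [10.500, 5.000]] (det J = -88.875).
Solving J·Δ = −F gives Δ = (-0.137, -0.462).
Then the next iterate is (x, y)₁ = (0.363, 2.038).

(0.363, 2.038)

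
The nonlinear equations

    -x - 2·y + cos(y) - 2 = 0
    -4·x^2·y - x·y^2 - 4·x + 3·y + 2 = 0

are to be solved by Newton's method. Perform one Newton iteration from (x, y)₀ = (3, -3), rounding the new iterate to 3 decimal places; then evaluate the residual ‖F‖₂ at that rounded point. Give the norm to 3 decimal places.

At (3, -3): F = (0.01001, 62.000).
Jacobian J = [[-1, -sin(y) - 2], [-8·x·y - y^2 - 4, -4·x^2 - 2·x·y + 3]].
At the point, J = [[-1.000, -1.85888], [59.000, -15.000]] (det J = 124.67392).
Solving J·Δ = −F gives Δ = (-0.923, 0.502).
Then the next iterate is (x, y)₁ = (2.077, -2.498).
Re-evaluating at (2.077, -2.498): F = (0.11905, 16.34229), so ‖F‖₂ = 16.343.

16.343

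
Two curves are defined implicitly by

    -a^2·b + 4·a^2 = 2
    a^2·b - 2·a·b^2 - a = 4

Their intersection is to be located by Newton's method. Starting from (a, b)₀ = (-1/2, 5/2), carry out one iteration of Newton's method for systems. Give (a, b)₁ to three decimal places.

(-1.147, -0.116)

At (-1/2, 5/2): F = (-1.625, 3.375).
Jacobian J = [[-2·a·b + 8·a, -a^2], [2·a·b - 2·b^2 - 1, a^2 - 4·a·b]].
At the point, J = [[-1.500, -0.250], [-16.000, 5.250]] (det J = -11.875).
Solving J·Δ = −F gives Δ = (-0.647, -2.616).
Then the next iterate is (a, b)₁ = (-1.147, -0.116).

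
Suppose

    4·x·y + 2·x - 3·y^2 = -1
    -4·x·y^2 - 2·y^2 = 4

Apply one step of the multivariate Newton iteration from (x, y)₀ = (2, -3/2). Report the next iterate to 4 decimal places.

At (2, -3/2): F = (-13.7500, -26.5000).
Jacobian J = [[4·y + 2, 4·x - 6·y], [-4·y^2, -8·x·y - 4·y]].
At the point, J = [[-4.0000, 17.0000], [-9.0000, 30.0000]] (det J = 33.0000).
Solving J·Δ = −F gives Δ = (-1.1515, 0.5379).
Then the next iterate is (x, y)₁ = (0.8485, -0.9621).

(0.8485, -0.9621)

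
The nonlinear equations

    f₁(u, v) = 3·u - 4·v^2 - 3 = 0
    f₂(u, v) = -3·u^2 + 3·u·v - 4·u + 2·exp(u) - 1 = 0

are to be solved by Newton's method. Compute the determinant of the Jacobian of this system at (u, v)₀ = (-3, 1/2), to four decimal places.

J = [[3, -8·v], [-6·u + 3·v + 2·exp(u) - 4, 3·u]].
At the point, J = [[3.0000, -4.0000], [15.599574, -9.0000]].
det J = 35.3983.

35.3983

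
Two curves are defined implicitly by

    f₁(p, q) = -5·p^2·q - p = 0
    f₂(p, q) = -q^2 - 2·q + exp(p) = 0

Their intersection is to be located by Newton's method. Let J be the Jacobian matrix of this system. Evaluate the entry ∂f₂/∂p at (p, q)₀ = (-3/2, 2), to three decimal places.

∂f₂/∂p = exp(p).
At (-3/2, 2) this is 0.223.

0.223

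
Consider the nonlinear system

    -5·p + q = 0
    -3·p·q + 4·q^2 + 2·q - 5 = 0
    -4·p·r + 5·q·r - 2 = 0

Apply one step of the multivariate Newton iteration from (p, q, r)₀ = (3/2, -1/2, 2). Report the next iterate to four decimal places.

At (3/2, -1/2, 2): F = (-8.0000, -2.7500, -19.0000).
Jacobian J = [[-5, 1, 0], [-3·q, -3·p + 8·q + 2, 0], [-4·r, 5·r, -4·p + 5·q]].
At the point, J = [[-5.0000, 1.0000, 0.0000], [1.5000, -6.5000, 0.0000], [-8.0000, 10.0000, -8.5000]] (det J = -263.5000).
Solving J·Δ = −F gives Δ = (-1.7661, -0.8306, -1.5503).
Then the next iterate is (p, q, r)₁ = (-0.2661, -1.3306, 0.4497).

(-0.2661, -1.3306, 0.4497)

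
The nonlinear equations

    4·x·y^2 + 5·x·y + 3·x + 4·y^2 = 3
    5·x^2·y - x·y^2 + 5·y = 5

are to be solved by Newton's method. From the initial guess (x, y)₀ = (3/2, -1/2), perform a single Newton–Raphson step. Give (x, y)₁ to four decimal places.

(5.5431, 2.0259)

At (3/2, -1/2): F = (0.2500, -13.5000).
Jacobian J = [[4·y^2 + 5·y + 3, 8·x·y + 5·x + 8·y], [10·x·y - y^2, 5·x^2 - 2·x·y + 5]].
At the point, J = [[1.5000, -2.5000], [-7.7500, 17.7500]] (det J = 7.2500).
Solving J·Δ = −F gives Δ = (4.0431, 2.5259).
Then the next iterate is (x, y)₁ = (5.5431, 2.0259).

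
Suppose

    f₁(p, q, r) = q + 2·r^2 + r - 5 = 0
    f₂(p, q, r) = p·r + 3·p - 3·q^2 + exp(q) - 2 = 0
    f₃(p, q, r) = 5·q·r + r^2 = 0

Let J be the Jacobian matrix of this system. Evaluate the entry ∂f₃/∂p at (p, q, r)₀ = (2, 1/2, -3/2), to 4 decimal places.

∂f₃/∂p = 0.
At (2, 1/2, -3/2) this is 0.0000.

0.0000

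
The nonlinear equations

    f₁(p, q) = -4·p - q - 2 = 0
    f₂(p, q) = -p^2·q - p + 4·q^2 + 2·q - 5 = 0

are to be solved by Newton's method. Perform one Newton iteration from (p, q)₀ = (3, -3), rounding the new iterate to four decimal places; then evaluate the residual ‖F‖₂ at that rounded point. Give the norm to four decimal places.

At (3, -3): F = (-11.0000, 49.0000).
Jacobian J = [[-4, -1], [-2·p·q - 1, -p^2 + 8·q + 2]].
At the point, J = [[-4.0000, -1.0000], [17.0000, -31.0000]] (det J = 141.0000).
Solving J·Δ = −F gives Δ = (-2.7660, 0.0638).
Then the next iterate is (p, q)₁ = (0.2340, -2.9362).
Re-evaluating at (0.2340, -2.9362): F = (0.0002, 23.539456), so ‖F‖₂ = 23.5395.

23.5395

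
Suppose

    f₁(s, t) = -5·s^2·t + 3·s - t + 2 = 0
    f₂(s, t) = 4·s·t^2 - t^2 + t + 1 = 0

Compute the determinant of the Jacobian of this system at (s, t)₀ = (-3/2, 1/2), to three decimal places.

-50.750

J = [[-10·s·t + 3, -5·s^2 - 1], [4·t^2, 8·s·t - 2·t + 1]].
At the point, J = [[10.500, -12.250], [1.000, -6.000]].
det J = -50.750.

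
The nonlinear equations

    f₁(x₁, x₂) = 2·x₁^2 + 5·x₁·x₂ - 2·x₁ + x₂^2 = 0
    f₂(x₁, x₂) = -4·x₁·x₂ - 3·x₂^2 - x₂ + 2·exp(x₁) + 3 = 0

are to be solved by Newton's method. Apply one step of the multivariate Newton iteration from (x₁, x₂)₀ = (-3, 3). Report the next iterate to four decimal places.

At (-3, 3): F = (-12.0000, 9.099574).
Jacobian J = [[4·x₁ + 5·x₂ - 2, 5·x₁ + 2·x₂], [-4·x₂ + 2·exp(x₁), -4·x₁ - 6·x₂ - 1]].
At the point, J = [[1.0000, -9.0000], [-11.900426, -7.0000]] (det J = -114.103833).
Solving J·Δ = −F gives Δ = (1.4539, -1.1718).
Then the next iterate is (x₁, x₂)₁ = (-1.5461, 1.8282).

(-1.5461, 1.8282)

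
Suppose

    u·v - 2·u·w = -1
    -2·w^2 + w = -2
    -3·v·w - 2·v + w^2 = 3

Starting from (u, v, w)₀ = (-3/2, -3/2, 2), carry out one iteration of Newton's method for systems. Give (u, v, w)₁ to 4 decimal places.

(-0.4075, -0.4821, 1.4286)

At (-3/2, -3/2, 2): F = (9.2500, -4.0000, 13.0000).
Jacobian J = [[v - 2·w, u, -2·u], [0, 0, -4·w + 1], [0, -3·w - 2, -3·v + 2·w]].
At the point, J = [[-5.5000, -1.5000, 3.0000], [0.0000, 0.0000, -7.0000], [0.0000, -8.0000, 8.5000]] (det J = 308.0000).
Solving J·Δ = −F gives Δ = (1.0925, 1.0179, -0.5714).
Then the next iterate is (u, v, w)₁ = (-0.4075, -0.4821, 1.4286).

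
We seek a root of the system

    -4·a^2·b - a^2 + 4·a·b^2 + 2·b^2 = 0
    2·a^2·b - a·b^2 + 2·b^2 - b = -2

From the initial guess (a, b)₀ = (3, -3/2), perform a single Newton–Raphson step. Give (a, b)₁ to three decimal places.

(2.402, -0.818)

At (3, -3/2): F = (76.500, -25.750).
Jacobian J = [[-8·a·b - 2·a + 4·b^2, -4·a^2 + 8·a·b + 4·b], [4·a·b - b^2, 2·a^2 - 2·a·b + 4·b - 1]].
At the point, J = [[39.000, -78.000], [-20.250, 20.000]] (det J = -799.500).
Solving J·Δ = −F gives Δ = (-0.598, 0.682).
Then the next iterate is (a, b)₁ = (2.402, -0.818).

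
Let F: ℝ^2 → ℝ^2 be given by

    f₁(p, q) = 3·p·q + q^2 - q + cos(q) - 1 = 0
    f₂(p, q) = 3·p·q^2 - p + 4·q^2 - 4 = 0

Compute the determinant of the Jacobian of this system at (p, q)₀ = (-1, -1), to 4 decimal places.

16.3171

J = [[3·q, 3·p + 2·q - sin(q) - 1], [3·q^2 - 1, 6·p·q + 8·q]].
At the point, J = [[-3.0000, -5.158529], [2.0000, -2.0000]].
det J = 16.3171.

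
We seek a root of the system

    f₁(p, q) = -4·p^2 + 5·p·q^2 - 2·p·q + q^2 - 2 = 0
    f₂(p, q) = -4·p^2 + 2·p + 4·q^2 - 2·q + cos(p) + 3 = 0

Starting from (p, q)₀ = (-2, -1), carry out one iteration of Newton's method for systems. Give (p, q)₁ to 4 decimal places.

At (-2, -1): F = (-31.0000, -11.416147).
Jacobian J = [[-8·p + 5·q^2 - 2·q, 10·p·q - 2·p + 2·q], [-8·p - sin(p) + 2, 8·q - 2]].
At the point, J = [[23.0000, 22.0000], [18.909297, -10.0000]] (det J = -646.004543).
Solving J·Δ = −F gives Δ = (0.8687, 0.5010).
Then the next iterate is (p, q)₁ = (-1.1313, -0.4990).

(-1.1313, -0.4990)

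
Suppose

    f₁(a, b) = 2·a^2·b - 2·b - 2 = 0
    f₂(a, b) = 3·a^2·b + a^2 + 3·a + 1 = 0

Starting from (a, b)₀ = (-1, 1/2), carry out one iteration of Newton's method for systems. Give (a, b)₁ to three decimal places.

At (-1, 1/2): F = (-2.000, 0.500).
Jacobian J = [[4·a·b, 2·a^2 - 2], [6·a·b + 2·a + 3, 3·a^2]].
At the point, J = [[-2.000, 0.000], [-2.000, 3.000]] (det J = -6.000).
Solving J·Δ = −F gives Δ = (-1.000, -0.833).
Then the next iterate is (a, b)₁ = (-2.000, -0.333).

(-2.000, -0.333)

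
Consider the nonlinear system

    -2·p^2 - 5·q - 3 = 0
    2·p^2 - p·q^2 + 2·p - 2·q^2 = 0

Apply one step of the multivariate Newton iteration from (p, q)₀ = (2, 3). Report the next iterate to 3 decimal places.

At (2, 3): F = (-26.000, -24.000).
Jacobian J = [[-4·p, -5], [4·p - q^2 + 2, -2·p·q - 4·q]].
At the point, J = [[-8.000, -5.000], [1.000, -24.000]] (det J = 197.000).
Solving J·Δ = −F gives Δ = (-2.558, -1.107).
Then the next iterate is (p, q)₁ = (-0.558, 1.893).

(-0.558, 1.893)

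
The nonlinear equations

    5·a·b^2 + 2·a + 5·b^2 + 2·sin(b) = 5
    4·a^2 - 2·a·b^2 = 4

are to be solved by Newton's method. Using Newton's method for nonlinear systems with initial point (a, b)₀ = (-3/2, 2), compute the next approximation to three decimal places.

(-1.288, 0.936)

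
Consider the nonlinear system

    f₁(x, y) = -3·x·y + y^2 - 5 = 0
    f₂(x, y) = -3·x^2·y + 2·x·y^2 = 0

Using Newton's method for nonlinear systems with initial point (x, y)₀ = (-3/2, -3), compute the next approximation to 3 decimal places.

At (-3/2, -3): F = (-9.500, -6.750).
Jacobian J = [[-3·y, -3·x + 2·y], [-6·x·y + 2·y^2, -3·x^2 + 4·x·y]].
At the point, J = [[9.000, -1.500], [-9.000, 11.250]] (det J = 87.750).
Solving J·Δ = −F gives Δ = (1.333, 1.667).
Then the next iterate is (x, y)₁ = (-0.167, -1.333).

(-0.167, -1.333)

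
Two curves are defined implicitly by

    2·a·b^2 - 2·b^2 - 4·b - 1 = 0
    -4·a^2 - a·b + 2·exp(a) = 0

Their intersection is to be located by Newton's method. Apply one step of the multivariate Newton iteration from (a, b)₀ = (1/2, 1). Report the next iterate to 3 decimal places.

(1.729, 0.410)

At (1/2, 1): F = (-6.000, 1.79744).
Jacobian J = [[2·b^2, 4·a·b - 4·b - 4], [-8·a - b + 2·exp(a), -a]].
At the point, J = [[2.000, -6.000], [-1.70256, -0.500]] (det J = -11.21534).
Solving J·Δ = −F gives Δ = (1.229, -0.590).
Then the next iterate is (a, b)₁ = (1.729, 0.410).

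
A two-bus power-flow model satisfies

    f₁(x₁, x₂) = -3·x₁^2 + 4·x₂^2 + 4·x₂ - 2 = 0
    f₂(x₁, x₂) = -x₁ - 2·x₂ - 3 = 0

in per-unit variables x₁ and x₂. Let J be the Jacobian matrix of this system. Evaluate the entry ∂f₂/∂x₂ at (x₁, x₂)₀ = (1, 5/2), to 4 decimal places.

∂f₂/∂x₂ = -2.
At (1, 5/2) this is -2.0000.

-2.0000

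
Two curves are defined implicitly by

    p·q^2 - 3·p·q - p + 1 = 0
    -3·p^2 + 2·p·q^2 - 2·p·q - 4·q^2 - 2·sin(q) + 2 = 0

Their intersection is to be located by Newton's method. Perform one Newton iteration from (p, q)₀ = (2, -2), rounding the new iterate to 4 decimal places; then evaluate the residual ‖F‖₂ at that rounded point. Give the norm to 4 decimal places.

15.8253

At (2, -2): F = (19.0000, -0.181405).
Jacobian J = [[q^2 - 3·q - 1, 2·p·q - 3·p], [-6·p + 2·q^2 - 2·q, 4·p·q - 2·p - 8·q - 2·cos(q)]].
At the point, J = [[9.0000, -14.0000], [0.0000, -3.167706]] (det J = -28.509357).
Solving J·Δ = −F gives Δ = (-2.2002, -0.0573).
Then the next iterate is (p, q)₁ = (-0.2002, -2.0573).
Re-evaluating at (-0.2002, -2.0573): F = (-0.882758, -15.800657), so ‖F‖₂ = 15.8253.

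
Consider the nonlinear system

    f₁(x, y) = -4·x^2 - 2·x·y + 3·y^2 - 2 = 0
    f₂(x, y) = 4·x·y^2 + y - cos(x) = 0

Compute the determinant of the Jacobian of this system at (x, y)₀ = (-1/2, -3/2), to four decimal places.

117.1646

J = [[-8·x - 2·y, -2·x + 6·y], [4·y^2 + sin(x), 8·x·y + 1]].
At the point, J = [[7.0000, -8.0000], [8.520574, 7.0000]].
det J = 117.1646.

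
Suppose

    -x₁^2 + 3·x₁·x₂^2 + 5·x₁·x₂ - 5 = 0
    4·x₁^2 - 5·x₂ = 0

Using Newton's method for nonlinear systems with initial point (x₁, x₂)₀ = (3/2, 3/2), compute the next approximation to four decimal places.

(1.1687, 1.0049)

At (3/2, 3/2): F = (14.1250, 1.5000).
Jacobian J = [[-2·x₁ + 3·x₂^2 + 5·x₂, 6·x₁·x₂ + 5·x₁], [8·x₁, -5]].
At the point, J = [[11.2500, 21.0000], [12.0000, -5.0000]] (det J = -308.2500).
Solving J·Δ = −F gives Δ = (-0.3313, -0.4951).
Then the next iterate is (x₁, x₂)₁ = (1.1687, 1.0049).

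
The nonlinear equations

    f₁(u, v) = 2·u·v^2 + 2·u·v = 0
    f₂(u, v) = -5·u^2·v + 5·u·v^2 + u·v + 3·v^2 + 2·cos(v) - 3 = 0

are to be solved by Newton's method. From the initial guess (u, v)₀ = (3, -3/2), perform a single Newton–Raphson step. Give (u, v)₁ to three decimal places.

At (3, -3/2): F = (4.500, 100.64147).
Jacobian J = [[2·v^2 + 2·v, 4·u·v + 2·u], [-10·u·v + 5·v^2 + v, -5·u^2 + 10·u·v + u + 6·v - 2·sin(v)]].
At the point, J = [[1.500, -12.000], [54.750, -94.00501]] (det J = 515.99248).
Solving J·Δ = −F gives Δ = (-1.521, 0.185).
Then the next iterate is (u, v)₁ = (1.479, -1.315).

(1.479, -1.315)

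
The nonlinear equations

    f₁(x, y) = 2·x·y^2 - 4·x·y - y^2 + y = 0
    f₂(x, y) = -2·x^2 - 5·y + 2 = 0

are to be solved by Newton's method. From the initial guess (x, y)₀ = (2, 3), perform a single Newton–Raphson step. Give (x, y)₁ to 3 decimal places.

(-1.466, 4.345)

At (2, 3): F = (6.000, -21.000).
Jacobian J = [[2·y^2 - 4·y, 4·x·y - 4·x - 2·y + 1], [-4·x, -5]].
At the point, J = [[6.000, 11.000], [-8.000, -5.000]] (det J = 58.000).
Solving J·Δ = −F gives Δ = (-3.466, 1.345).
Then the next iterate is (x, y)₁ = (-1.466, 4.345).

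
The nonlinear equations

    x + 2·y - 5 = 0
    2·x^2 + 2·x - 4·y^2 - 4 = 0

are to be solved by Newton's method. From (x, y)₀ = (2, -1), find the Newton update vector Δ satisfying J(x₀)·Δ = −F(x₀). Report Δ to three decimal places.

At (2, -1): F = (-5.000, 4.000).
Jacobian J = [[1, 2], [4·x + 2, -8·y]].
At the point, J = [[1.000, 2.000], [10.000, 8.000]] (det J = -12.000).
Solving J·Δ = −F gives Δ = (-4.000, 4.500).

(-4.000, 4.500)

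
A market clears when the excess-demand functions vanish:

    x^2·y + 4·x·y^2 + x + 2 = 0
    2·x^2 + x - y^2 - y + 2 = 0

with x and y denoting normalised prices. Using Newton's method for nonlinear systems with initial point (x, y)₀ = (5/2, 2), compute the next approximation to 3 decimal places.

At (5/2, 2): F = (57.000, 11.000).
Jacobian J = [[2·x·y + 4·y^2 + 1, x^2 + 8·x·y], [4·x + 1, -2·y - 1]].
At the point, J = [[27.000, 46.250], [11.000, -5.000]] (det J = -643.750).
Solving J·Δ = −F gives Δ = (-1.233, -0.513).
Then the next iterate is (x, y)₁ = (1.267, 1.487).

(1.267, 1.487)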